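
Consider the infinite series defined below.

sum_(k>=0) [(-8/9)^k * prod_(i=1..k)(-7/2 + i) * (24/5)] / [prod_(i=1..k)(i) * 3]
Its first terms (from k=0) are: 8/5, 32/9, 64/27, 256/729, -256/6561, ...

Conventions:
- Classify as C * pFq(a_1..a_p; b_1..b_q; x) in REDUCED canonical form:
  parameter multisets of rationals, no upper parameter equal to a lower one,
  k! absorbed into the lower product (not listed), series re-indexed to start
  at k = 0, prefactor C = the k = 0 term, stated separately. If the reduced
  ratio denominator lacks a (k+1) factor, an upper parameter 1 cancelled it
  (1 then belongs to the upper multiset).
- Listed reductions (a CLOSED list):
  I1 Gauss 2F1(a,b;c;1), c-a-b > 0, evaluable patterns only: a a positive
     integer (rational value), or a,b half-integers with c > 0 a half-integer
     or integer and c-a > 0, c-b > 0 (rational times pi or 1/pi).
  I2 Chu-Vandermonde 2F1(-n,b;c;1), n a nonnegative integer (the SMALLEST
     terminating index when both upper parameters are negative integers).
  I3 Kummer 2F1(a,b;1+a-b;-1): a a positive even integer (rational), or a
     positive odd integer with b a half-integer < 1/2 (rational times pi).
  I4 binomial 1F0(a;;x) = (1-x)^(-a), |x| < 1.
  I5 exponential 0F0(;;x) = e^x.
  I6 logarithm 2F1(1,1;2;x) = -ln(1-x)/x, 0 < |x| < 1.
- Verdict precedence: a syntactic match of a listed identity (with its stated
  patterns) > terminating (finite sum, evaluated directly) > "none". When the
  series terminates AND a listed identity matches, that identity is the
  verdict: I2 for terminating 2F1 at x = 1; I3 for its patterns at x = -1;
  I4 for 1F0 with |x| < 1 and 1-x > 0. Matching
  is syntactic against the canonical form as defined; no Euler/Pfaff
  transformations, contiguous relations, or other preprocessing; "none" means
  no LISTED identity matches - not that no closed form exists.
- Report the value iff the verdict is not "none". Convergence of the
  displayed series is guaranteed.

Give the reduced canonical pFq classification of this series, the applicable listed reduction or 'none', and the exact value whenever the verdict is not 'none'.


With C = 8/5: the canonical form is 1F0(-5/2; -; -8/9). Verdict (x = -8/9): the binomial series (I4) applies (the 1F0 binomial series: exponent 5/2, x = -8/9). Sum: (8/5) * (17/9)^(5/2).

First insight: with t_0 = 8/5, the running product (C = 8/5, x = -8/9) telescopes to a rising factorial.
Term ratio: r(k) = (-8/9) * (k-5/2) / [(k+1)] ; factor over Q: parameters, x = (-8/9), and C = 8/5.


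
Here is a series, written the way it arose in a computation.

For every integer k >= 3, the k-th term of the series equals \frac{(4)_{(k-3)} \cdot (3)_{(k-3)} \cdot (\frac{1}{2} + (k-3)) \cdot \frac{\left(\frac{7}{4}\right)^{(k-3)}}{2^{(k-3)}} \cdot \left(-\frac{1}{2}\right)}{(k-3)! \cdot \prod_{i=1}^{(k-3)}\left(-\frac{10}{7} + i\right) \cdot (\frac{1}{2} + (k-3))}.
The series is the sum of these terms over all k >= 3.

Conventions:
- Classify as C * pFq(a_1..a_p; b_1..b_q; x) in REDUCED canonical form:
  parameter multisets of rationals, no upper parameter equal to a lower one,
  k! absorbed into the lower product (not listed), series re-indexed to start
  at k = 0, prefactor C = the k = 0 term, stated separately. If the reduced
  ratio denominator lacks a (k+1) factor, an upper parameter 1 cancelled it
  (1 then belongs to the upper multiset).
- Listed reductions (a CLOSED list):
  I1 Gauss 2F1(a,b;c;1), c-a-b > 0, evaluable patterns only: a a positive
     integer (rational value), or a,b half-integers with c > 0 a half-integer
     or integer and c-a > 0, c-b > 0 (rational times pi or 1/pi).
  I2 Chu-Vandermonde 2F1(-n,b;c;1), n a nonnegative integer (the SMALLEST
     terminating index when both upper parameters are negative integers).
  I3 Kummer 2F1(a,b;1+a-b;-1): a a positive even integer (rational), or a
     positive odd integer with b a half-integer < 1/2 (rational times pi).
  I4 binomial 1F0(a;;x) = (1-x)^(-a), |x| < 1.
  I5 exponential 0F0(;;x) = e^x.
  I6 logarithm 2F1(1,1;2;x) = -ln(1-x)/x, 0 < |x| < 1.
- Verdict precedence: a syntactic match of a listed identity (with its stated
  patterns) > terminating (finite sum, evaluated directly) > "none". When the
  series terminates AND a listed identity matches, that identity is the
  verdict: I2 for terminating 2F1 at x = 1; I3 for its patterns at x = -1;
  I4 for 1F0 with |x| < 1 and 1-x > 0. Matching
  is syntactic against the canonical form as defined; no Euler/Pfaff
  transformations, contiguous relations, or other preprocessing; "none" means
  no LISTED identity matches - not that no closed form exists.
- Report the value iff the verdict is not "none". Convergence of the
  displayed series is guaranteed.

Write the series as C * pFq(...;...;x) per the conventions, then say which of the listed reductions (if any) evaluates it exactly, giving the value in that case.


Prefactor -\frac{1}{2}, argument \frac{7}{8}: 2F1 with upper {3, 4} over lower {-\frac{3}{7}}. Verdict: none. No listed pattern accepts 2F1(3, 4; -\frac{3}{7}; \frac{7}{8}).

The tell: t_0 being -\frac{1}{2}, the two k-th powers (prefactor -1/2) combine into one argument.
Ratio: r(k) = \frac{7}{8} * (k+3) (k+4) / [(k-\frac{3}{7}) (k+1)] - rational; roots negated = parameters, x = \frac{7}{8}, C = -\frac{1}{2}.


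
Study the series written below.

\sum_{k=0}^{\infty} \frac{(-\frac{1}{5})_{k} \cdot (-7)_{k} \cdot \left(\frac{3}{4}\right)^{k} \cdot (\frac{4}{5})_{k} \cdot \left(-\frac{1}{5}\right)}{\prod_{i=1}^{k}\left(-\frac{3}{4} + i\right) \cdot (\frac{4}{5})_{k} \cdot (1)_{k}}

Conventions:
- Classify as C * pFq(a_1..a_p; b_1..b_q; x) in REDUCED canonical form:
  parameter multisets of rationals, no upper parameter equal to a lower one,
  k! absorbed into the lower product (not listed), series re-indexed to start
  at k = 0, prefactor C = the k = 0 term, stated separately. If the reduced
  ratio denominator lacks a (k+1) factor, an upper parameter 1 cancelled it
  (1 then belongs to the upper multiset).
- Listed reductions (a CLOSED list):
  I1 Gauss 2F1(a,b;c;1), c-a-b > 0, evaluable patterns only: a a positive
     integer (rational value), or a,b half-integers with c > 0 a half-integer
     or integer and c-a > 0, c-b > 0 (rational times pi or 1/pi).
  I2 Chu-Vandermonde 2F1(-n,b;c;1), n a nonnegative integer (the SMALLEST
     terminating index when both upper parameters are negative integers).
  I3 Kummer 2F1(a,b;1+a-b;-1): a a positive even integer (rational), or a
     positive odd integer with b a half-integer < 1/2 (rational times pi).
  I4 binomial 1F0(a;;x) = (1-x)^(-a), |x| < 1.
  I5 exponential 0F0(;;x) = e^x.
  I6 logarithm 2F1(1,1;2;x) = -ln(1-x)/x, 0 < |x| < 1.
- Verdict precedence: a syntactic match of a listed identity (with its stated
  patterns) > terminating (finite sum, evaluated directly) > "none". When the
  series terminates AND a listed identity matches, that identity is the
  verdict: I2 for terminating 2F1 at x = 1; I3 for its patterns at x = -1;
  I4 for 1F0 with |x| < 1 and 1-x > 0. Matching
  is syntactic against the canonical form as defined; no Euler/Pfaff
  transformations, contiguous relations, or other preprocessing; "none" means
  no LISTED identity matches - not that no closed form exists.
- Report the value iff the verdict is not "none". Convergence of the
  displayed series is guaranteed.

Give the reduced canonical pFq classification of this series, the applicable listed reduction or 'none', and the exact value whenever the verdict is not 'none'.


The series (x = \frac{3}{4}) is 2F1: upper {-7, -\frac{1}{5}}, lower {\frac{1}{4}}, prefactor -\frac{1}{5}. Verdict: terminating at k = 7: the factor (-7)_k kills every later term; summing the 8 survivors is exact. Sum: -\frac{5483492618}{10791015625}.

Key step: x = \frac{3}{4} and the parameter 4/5 appears in both the upper and lower lists and cancels.
Ratio: r(k) = \frac{3}{4} * (k-7) (k-\frac{1}{5}) / [(k+\frac{1}{4}) (k+1)] - rational; roots negated = parameters, x = \frac{3}{4}, C = -\frac{1}{5}.


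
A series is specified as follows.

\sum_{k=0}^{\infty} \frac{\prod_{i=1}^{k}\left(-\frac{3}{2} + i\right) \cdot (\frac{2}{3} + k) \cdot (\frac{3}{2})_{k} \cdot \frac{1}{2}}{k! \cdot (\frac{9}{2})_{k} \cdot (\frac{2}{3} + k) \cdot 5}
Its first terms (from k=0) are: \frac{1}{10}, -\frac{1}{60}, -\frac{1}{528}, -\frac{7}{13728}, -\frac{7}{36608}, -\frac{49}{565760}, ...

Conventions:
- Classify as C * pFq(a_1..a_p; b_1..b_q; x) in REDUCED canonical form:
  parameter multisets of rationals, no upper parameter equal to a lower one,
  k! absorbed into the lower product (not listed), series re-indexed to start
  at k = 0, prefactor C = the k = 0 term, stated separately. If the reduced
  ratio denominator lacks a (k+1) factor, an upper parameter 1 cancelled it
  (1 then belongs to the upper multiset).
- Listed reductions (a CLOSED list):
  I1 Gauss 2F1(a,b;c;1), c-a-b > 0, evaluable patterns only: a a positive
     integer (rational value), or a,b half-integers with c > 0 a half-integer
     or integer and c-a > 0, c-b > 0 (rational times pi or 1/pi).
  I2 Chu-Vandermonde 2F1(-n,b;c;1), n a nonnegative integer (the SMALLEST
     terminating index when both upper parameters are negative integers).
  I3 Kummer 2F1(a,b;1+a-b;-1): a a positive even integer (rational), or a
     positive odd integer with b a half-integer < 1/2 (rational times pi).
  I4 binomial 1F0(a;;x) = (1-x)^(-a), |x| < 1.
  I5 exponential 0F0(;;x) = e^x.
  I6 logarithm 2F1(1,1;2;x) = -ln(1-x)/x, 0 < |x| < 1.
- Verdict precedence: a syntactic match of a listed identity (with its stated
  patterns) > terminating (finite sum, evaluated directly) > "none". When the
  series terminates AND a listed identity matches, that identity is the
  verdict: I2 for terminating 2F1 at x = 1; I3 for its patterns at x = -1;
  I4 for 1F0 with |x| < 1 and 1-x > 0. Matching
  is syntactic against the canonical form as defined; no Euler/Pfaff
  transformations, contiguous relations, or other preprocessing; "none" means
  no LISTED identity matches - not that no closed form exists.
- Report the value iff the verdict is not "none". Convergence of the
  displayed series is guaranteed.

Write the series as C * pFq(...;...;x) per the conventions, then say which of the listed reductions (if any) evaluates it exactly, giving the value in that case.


Prefactor \frac{1}{10}, argument 1: 2F1 with upper {-\frac{1}{2}, \frac{3}{2}} over lower {\frac{9}{2}}. Verdict (x = 1): the half-integer Gauss pattern (I1) applies (x = 1; upper {-\frac{1}{2}, \frac{3}{2}} half-integers, c = \frac{9}{2} in the evaluable pattern). Value: \frac{105}{4096} \cdot \pi.

Key step: t_0 = \frac{1}{10} here, and the running product (C = 1/10, x = 1) telescopes to a rising factorial.
Consecutive-term ratio: r(k) = 1 * (k-\frac{1}{2}) (k+\frac{3}{2}) / [(k+\frac{9}{2}) (k+1)] - rational; roots negated = parameters, x = 1, C = \frac{1}{10}.


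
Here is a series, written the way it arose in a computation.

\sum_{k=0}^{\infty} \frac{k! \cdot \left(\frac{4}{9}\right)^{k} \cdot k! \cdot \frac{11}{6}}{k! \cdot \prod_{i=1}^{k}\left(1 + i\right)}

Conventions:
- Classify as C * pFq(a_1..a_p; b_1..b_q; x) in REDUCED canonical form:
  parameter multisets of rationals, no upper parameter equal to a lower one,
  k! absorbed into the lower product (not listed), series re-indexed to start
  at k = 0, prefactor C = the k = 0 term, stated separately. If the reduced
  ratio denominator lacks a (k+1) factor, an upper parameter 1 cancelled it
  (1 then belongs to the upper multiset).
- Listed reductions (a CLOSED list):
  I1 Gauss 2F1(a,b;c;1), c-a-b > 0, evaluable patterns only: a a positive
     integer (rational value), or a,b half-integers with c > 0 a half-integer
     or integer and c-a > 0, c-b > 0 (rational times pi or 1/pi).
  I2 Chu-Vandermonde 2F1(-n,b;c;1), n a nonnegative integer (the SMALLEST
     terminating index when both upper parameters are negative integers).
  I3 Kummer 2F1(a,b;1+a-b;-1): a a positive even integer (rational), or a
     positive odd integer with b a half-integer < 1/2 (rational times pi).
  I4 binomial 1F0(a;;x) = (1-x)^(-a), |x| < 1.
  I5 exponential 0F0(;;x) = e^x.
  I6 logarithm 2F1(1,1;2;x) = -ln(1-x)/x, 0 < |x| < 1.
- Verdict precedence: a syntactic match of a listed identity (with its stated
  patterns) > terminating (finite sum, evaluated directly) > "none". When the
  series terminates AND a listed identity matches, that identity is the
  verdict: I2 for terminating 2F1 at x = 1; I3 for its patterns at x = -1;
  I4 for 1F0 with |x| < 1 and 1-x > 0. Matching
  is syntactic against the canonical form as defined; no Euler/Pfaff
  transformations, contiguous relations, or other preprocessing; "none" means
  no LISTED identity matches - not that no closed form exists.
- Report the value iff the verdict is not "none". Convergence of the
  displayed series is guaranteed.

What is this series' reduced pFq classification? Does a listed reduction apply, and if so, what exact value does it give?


Canonical form: C = \frac{11}{6} times 2F1 with upper {1, 1}, lower {2}, x = \frac{4}{9}. Verdict (x = \frac{4}{9}): the I6 logarithm reduction applies (the logarithm: parameters (1,1;2), x = \frac{4}{9}). Hence: \left(-\frac{33}{8}\right) \cdot \ln\left(\frac{5}{9}\right).

Structural cue: t_0 = \frac{11}{6} here, and the lower running product (C = 11/6, x = 4/9) is a rising factorial.
Step ratio: r(k) = \frac{4}{9} * (k+1) (k+1) / [(k+2) (k+1)] - poly over poly, x = \frac{4}{9} from leading terms; C = \frac{11}{6} at k = 0.


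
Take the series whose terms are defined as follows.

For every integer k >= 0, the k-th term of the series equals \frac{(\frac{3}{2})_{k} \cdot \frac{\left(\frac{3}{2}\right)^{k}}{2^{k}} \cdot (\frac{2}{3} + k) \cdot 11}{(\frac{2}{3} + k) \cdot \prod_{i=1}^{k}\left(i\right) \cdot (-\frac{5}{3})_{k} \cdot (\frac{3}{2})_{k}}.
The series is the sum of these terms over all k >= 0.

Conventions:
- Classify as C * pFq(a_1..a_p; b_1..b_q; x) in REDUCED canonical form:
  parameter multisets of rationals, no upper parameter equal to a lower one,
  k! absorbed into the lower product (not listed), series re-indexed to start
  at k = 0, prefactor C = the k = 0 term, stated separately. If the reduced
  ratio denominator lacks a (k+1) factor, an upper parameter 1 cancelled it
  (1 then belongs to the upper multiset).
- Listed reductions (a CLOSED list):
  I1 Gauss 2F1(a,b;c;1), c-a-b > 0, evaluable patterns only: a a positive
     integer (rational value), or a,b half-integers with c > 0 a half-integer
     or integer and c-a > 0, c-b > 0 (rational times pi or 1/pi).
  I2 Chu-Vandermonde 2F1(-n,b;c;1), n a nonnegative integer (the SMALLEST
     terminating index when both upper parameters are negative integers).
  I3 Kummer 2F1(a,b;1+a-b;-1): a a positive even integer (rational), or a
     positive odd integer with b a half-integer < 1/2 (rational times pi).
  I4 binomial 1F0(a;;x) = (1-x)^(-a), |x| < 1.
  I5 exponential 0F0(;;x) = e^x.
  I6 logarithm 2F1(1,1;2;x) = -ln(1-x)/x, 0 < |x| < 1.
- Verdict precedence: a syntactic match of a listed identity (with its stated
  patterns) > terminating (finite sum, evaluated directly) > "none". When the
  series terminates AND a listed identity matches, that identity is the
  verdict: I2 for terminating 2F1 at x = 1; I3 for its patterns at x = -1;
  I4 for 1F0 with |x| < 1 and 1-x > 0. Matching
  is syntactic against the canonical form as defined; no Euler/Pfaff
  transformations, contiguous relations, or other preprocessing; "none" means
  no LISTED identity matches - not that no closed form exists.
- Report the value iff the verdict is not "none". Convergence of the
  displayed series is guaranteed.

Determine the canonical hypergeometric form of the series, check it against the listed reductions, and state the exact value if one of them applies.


With C = 11: the canonical form is 0F1(-; -\frac{5}{3}; \frac{3}{4}). Verdict: none (x = \frac{3}{4}): each listed identity misses the multisets {-} ; {-\frac{5}{3}}.

Key step: x = \frac{3}{4} and the two k-th powers (prefactor 11) combine into one argument.
Adjacent-term ratio: r(k) = \frac{3}{4} * 1 / [(k-\frac{5}{3}) (k+1)] - rational in k. x = \frac{3}{4}; t_0 = 11; negate the roots.


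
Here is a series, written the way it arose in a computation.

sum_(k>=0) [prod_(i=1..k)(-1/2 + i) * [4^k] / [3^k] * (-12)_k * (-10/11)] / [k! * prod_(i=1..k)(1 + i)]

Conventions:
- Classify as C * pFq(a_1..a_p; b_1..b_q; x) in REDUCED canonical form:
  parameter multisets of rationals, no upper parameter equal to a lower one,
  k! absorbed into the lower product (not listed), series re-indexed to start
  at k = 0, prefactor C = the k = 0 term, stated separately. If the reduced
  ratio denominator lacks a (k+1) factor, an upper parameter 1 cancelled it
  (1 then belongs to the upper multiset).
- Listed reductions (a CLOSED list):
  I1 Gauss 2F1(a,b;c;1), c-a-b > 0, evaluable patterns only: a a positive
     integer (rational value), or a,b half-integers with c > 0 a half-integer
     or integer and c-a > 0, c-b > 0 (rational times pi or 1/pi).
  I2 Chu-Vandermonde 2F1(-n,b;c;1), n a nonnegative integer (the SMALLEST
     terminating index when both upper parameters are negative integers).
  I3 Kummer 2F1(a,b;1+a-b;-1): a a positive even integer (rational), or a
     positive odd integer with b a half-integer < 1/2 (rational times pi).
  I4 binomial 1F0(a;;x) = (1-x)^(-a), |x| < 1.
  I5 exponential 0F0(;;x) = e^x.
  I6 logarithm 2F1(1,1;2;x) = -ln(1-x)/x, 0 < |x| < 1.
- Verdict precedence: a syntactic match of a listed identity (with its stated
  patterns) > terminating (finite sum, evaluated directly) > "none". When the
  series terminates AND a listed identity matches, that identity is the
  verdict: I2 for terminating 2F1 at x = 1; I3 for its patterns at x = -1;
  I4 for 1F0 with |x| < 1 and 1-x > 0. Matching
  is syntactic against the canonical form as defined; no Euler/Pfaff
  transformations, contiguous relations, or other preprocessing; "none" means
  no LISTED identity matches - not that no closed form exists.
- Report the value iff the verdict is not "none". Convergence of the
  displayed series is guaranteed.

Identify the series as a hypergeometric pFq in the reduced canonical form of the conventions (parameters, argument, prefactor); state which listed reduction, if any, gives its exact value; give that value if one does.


Reduced: x = 4/3, 2F1, upper = {-12, 1/2}, lower = {2}, C = -10/11. Verdict: terminating - the sum ends at index 12 because -12 is a negative integer; exact evaluation follows. Its exact value is -1433650/5845851.

First insight: from the first term -10/11: the lower running product (C = -10/11, x = 4/3) is a rising factorial.
Step ratio: r(k) = (4/3) * (k-12) (k+1/2) / [(k+2) (k+1)] - poly over poly, x = (4/3) from leading terms; C = -10/11 at k = 0.


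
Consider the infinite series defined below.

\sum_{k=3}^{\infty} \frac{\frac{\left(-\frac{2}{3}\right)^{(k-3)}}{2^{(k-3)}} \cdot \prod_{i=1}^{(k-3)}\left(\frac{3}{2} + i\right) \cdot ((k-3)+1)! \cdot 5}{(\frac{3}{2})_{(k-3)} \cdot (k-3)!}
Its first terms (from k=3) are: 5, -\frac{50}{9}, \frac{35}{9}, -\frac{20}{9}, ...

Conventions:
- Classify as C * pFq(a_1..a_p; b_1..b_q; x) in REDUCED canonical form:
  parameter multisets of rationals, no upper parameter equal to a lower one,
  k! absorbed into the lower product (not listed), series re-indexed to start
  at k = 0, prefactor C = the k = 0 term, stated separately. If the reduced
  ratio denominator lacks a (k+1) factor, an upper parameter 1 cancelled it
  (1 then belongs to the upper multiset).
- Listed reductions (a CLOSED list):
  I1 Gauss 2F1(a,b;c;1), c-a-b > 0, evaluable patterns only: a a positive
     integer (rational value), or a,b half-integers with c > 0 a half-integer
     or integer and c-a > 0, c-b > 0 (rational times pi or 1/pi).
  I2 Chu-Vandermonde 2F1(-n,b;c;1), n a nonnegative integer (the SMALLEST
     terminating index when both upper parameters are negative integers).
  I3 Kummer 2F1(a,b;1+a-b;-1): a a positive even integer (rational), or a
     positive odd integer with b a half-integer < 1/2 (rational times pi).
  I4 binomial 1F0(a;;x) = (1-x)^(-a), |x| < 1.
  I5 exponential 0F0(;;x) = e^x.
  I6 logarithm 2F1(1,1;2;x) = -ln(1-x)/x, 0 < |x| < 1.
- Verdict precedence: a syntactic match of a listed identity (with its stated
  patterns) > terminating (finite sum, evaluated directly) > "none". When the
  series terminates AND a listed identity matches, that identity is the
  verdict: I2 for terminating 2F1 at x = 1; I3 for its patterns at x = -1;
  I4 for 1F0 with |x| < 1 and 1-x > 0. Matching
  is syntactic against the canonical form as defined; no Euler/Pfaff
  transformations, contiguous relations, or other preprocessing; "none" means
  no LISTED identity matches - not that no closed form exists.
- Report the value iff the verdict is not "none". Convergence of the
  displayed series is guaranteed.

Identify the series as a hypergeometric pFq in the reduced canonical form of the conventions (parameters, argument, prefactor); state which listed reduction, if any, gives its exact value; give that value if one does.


Reduced: x = -\frac{1}{3}, 2F1, upper = {2, \frac{5}{2}}, lower = {\frac{3}{2}}, C = 5. Verdict: none. A 2F1 with upper {2, \frac{5}{2}} fits none of I1-I6 at x = -\frac{1}{3}; the sum runs forever.

Structural cue: t_0 = 5 here, and the factorial ratio (C = 5, x = -1/3) (k+a-1)!/(a-1)! is a rising factorial (a)_k.
Adjacent-term ratio: r(k) = -\frac{1}{3} * (k+2) (k+\frac{5}{2}) / [(k+\frac{3}{2}) (k+1)] - poly over poly, x = -\frac{1}{3} from leading terms; C = 5 at k = 0.


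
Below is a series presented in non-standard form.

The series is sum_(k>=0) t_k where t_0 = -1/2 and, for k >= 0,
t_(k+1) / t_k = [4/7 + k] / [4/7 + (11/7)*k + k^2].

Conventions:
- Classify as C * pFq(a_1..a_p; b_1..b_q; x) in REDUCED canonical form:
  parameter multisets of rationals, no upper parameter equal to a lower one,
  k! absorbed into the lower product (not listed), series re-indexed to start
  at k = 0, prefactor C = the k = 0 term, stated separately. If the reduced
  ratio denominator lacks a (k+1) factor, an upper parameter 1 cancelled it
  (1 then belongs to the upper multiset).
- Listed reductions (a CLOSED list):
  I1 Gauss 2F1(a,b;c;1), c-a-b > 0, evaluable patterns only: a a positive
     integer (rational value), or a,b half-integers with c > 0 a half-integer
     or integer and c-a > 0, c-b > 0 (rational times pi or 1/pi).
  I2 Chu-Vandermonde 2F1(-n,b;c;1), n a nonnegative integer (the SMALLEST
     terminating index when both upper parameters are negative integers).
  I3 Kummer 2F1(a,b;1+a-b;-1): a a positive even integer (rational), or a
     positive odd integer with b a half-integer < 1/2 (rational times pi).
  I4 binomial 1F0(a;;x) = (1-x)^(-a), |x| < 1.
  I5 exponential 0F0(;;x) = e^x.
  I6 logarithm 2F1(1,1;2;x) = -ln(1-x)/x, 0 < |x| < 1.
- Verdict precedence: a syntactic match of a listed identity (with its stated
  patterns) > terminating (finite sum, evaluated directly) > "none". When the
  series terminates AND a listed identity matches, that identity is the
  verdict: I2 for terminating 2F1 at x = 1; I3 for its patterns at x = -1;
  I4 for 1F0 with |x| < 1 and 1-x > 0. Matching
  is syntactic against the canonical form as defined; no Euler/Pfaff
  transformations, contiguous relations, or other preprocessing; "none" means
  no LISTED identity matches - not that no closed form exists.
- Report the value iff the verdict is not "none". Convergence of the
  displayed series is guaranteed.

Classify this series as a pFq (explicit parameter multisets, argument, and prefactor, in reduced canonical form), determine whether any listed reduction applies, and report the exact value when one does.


Structural cue: t_0 being -1/2, the parameter 4/7 appears in both the upper and lower lists and cancels.
Ratio: r(k) = 1 * 1 / [(k+1)] - rational in k. x = 1; t_0 = -1/2; negate the roots.

With C = -1/2: the canonical form is 0F0(-; -; 1). Verdict: exponential (I5) matches (the 0F0 exponential series at x = 1). Exact value: (-1/2) * e^(1).


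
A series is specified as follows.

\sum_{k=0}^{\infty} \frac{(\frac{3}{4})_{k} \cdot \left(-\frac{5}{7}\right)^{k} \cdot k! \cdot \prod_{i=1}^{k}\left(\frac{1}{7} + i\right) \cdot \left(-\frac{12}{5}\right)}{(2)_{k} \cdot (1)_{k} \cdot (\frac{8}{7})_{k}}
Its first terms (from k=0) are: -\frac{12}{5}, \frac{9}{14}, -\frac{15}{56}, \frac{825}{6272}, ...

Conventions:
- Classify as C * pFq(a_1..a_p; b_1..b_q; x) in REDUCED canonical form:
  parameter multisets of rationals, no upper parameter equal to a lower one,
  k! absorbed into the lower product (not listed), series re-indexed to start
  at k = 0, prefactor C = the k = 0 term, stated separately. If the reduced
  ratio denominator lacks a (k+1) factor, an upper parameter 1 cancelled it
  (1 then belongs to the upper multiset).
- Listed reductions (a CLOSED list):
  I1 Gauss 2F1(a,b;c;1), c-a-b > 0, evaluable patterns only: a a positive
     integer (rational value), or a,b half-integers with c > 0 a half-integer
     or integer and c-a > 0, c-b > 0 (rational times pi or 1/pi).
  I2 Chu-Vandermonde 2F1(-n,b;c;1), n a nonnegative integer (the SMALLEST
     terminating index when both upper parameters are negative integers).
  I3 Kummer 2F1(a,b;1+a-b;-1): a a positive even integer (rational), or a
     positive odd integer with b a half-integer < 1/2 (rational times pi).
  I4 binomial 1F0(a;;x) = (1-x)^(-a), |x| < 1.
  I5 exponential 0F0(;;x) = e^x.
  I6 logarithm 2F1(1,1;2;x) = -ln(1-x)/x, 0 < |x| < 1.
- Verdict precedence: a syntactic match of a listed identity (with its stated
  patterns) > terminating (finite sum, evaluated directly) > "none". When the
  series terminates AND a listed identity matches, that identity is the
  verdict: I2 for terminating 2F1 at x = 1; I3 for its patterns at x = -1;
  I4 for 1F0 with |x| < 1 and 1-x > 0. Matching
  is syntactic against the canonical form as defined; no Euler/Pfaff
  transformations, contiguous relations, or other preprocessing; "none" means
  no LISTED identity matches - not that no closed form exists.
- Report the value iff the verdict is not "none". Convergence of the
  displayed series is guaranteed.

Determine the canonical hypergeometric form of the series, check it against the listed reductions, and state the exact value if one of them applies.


Canonical form: C = -\frac{12}{5} times 2F1 with upper {\frac{3}{4}, 1}, lower {2}, x = -\frac{5}{7}. Verdict: no listed reduction: x = -\frac{5}{7} and upper {\frac{3}{4}, 1} fail every I1-I6 pattern.

First insight: with t_0 = -\frac{12}{5}, (1)_k (C = -12/5, x = -5/7) is k! itself.
Consecutive-term ratio: r(k) = -\frac{5}{7} * (k+\frac{3}{4}) (k+1) / [(k+2) (k+1)] - poly over poly, x = -\frac{5}{7} from leading terms; C = -\frac{12}{5} at k = 0.


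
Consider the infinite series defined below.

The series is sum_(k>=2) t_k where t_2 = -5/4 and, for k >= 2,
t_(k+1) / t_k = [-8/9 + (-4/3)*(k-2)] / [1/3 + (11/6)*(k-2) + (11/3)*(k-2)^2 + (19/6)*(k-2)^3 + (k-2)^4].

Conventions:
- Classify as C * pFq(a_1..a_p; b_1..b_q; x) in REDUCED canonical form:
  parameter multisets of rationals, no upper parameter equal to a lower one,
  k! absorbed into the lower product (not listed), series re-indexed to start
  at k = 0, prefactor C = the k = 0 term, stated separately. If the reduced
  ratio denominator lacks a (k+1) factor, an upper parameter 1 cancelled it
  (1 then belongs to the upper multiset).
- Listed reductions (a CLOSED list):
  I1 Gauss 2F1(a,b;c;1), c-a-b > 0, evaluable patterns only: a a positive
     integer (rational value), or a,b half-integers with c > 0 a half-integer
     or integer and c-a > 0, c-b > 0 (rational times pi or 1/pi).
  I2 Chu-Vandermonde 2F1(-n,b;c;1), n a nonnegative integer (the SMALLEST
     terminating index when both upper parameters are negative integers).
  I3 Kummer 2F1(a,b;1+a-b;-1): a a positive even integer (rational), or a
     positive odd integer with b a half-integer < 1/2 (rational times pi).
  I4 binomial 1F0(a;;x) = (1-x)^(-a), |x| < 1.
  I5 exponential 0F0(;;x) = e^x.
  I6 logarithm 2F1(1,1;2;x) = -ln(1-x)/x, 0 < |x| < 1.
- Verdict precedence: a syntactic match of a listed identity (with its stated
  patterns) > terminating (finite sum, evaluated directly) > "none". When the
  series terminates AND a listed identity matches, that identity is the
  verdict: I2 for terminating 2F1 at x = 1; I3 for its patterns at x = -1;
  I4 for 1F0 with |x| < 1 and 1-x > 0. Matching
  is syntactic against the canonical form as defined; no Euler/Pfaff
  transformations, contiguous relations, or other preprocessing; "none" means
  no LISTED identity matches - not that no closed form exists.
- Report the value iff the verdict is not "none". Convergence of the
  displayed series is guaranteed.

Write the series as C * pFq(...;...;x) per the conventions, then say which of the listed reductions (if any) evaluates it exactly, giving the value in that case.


With C = -5/4: the canonical form is 0F2(-; 1/2, 1; -4/3). Verdict: none (x = -4/3): each listed identity misses the multisets {-} ; {1/2, 1}.

Key step: t_0 = -5/4 here, and the ratio is unreduced: k + 2/3 divides both sides (C = -5/4, x = -4/3).
Adjacent-term ratio: r(k) = (-4/3) * 1 / [(k+1/2) (k+1) (k+1)] ; factor over Q: parameters, x = (-4/3), and C = -5/4.


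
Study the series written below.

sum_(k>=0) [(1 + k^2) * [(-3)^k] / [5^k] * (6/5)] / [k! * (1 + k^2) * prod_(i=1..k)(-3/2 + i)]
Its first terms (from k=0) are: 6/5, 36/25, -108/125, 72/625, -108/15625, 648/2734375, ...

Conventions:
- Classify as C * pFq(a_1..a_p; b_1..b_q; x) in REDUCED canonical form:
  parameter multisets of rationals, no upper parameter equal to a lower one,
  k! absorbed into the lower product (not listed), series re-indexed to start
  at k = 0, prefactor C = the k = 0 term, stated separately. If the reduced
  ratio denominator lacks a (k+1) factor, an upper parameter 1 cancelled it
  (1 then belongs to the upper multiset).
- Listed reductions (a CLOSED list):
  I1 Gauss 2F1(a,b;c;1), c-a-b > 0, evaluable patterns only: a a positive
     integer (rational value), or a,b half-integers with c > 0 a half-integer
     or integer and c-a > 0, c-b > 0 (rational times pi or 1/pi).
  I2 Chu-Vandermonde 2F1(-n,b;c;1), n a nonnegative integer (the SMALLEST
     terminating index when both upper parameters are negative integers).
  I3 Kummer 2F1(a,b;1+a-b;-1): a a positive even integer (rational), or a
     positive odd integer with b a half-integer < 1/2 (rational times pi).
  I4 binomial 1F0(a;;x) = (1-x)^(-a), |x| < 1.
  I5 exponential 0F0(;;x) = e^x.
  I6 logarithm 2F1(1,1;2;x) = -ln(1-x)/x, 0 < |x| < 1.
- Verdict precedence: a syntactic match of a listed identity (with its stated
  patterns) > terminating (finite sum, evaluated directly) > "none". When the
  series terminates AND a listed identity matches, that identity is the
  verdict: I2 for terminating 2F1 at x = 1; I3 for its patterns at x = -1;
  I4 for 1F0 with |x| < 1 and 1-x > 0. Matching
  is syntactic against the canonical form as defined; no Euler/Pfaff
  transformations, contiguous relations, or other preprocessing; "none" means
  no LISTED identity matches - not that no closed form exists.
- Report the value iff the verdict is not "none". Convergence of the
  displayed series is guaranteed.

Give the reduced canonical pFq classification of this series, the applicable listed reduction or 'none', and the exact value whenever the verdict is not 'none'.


The series (x = -3/5) is 0F1: upper {-}, lower {-1/2}, prefactor 6/5. Verdict: none - this 0F1 at x = -3/5 matches no listed pattern, and upper {-} holds no stopper.

The tell: x = (-3/5) and the lower running product (C = 6/5) is a rising factorial.
Adjacent-term ratio: r(k) = (-3/5) * 1 / [(k-1/2) (k+1)] - rational in k. x = (-3/5); t_0 = 6/5; negate the roots.


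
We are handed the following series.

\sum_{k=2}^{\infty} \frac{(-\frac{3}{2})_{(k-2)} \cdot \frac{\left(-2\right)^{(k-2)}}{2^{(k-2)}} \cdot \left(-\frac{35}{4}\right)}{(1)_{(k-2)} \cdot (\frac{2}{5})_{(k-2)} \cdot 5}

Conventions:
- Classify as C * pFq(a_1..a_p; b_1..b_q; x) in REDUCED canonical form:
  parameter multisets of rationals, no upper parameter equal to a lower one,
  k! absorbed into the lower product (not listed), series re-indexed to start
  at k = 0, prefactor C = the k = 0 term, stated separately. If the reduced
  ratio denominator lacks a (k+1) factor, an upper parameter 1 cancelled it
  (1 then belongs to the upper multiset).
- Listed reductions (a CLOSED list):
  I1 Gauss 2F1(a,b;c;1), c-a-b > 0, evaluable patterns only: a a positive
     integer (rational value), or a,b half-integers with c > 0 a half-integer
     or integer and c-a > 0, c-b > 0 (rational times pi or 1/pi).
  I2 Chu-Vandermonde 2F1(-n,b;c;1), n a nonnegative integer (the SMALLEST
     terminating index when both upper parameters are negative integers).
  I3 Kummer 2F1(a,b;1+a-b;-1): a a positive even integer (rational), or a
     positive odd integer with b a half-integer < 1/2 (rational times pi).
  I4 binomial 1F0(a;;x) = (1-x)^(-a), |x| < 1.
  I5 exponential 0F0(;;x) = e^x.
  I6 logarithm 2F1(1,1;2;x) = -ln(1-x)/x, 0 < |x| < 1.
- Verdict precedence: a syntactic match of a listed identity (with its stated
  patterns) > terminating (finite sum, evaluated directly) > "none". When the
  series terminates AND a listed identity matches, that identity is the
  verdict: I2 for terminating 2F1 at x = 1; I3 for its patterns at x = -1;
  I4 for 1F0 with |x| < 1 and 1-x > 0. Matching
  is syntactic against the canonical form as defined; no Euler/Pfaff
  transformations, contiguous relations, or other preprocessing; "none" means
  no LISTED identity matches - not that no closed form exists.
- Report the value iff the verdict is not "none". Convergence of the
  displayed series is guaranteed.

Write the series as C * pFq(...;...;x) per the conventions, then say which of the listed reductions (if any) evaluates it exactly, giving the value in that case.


Classification (C = -\frac{7}{4}): 1F1 with upper {-\frac{3}{2}}, lower {\frac{2}{5}}, argument x = -1. Verdict: none - this 1F1 at x = -1 matches no listed pattern, and upper {-\frac{3}{2}} holds no stopper.

The tell: x = -1 and (1)_k (C = -7/4) is k! itself.
Term ratio: r(k) = -1 * (k-\frac{3}{2}) / [(k+\frac{2}{5}) (k+1)] - rational in k, leading ratio -1; with t_0 = -\frac{7}{4}, classification follows.


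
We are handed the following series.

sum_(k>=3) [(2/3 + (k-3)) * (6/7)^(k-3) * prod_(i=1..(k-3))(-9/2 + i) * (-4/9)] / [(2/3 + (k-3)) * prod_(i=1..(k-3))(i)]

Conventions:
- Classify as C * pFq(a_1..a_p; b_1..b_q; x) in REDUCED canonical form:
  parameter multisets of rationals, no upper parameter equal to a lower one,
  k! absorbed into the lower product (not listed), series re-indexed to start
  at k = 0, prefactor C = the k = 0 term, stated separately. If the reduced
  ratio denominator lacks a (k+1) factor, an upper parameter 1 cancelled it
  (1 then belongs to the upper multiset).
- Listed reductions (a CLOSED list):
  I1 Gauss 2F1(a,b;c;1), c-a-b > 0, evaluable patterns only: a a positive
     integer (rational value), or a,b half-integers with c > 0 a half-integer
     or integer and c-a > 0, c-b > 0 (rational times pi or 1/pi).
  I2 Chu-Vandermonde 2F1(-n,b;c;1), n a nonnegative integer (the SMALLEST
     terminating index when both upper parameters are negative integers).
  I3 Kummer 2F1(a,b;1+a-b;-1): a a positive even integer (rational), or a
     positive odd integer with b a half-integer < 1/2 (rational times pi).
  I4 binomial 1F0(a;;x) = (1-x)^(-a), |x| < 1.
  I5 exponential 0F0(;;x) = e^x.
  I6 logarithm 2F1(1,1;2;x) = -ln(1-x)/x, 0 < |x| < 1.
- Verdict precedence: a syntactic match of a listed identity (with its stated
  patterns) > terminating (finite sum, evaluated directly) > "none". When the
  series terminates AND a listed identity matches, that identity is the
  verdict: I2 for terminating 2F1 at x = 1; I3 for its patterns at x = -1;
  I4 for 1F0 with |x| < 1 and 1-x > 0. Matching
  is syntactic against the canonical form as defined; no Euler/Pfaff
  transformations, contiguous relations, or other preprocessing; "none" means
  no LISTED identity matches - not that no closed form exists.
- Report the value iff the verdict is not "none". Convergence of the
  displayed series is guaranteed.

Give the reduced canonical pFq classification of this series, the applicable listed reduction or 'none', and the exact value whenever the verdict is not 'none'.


Classification (C = -4/9): 1F0 with upper {-7/2}, lower {-}, argument x = 6/7. Verdict: the binomial series (I4) matches (the 1F0 binomial series: exponent 7/2, x = 6/7). Value: (-4/9) * (1/7)^(7/2).

Structural cue: t_0 = -4/9 here, and the product of the first k integers (C = -4/9) is k!.
Term ratio: r(k) = (6/7) * (k-7/2) / [(k+1)] ; factor over Q: parameters, x = (6/7), and C = -4/9.


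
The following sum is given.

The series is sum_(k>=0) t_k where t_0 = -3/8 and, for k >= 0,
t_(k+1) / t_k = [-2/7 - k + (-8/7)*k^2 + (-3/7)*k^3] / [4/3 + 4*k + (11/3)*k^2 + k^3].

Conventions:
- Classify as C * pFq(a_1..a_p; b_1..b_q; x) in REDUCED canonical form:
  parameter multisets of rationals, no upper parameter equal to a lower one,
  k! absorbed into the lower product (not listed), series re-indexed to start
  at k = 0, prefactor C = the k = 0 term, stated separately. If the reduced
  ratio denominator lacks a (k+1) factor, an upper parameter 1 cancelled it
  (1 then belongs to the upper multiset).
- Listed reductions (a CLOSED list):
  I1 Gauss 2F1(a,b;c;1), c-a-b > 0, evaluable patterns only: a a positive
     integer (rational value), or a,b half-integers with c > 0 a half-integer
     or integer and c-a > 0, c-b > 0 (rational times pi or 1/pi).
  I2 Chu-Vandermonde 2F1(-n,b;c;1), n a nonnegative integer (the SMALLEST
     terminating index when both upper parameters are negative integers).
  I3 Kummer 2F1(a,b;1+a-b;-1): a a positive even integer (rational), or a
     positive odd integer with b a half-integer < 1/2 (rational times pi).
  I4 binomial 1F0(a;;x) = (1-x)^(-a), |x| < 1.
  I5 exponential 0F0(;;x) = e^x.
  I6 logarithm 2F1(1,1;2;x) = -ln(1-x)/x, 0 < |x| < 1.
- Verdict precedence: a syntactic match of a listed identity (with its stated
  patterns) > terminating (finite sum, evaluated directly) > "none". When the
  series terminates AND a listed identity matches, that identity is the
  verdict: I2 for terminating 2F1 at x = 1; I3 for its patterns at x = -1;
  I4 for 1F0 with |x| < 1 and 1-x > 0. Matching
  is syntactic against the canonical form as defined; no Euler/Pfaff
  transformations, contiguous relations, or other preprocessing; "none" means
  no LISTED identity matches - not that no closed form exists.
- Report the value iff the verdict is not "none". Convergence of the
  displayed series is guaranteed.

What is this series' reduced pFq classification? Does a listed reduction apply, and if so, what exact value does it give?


Classification (C = -3/8): 2F1 with upper {1, 1}, lower {2}, argument x = -3/7. Verdict: the logarithmic series (I6) fires (the logarithm: parameters (1,1;2), x = -3/7). Its exact value is (-7/8) * ln(10/7).

Key observation: x = (-3/7) and cancel k + 2/3 from the displayed ratio first; then C = -3/8.
Term ratio: r(k) = (-3/7) * (k+1) (k+1) / [(k+2) (k+1)] - rational in k. x = (-3/7); t_0 = -3/8; negate the roots.


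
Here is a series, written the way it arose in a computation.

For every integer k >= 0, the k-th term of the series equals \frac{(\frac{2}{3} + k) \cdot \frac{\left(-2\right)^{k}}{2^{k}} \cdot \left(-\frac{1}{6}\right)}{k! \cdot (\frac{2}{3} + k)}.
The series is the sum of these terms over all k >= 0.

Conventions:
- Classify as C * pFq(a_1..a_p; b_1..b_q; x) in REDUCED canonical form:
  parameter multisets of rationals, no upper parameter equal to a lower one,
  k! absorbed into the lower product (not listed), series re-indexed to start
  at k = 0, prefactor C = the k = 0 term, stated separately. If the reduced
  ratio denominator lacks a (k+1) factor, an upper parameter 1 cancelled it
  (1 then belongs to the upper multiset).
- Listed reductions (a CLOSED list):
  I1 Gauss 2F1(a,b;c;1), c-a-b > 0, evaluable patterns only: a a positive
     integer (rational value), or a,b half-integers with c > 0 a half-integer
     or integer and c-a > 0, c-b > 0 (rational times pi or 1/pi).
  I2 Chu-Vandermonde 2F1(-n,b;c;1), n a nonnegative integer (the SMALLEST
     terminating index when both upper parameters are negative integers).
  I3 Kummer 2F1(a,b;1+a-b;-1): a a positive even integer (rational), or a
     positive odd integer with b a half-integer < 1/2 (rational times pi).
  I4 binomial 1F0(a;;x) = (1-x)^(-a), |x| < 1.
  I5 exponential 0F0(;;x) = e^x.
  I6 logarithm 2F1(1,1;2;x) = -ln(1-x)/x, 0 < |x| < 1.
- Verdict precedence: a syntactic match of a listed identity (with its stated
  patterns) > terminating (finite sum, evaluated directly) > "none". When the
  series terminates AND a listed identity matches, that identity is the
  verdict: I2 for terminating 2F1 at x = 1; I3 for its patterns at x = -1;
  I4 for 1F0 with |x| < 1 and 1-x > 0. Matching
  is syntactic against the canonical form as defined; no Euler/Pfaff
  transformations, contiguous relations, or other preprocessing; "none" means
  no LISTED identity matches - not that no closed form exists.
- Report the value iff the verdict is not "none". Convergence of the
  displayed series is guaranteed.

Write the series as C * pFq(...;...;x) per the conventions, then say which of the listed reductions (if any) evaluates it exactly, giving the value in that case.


This is -\frac{1}{6} * 0F0(-; -; -1) in reduced canonical form. Verdict: this is the exponential series (I5) (the 0F0 exponential series at x = -1). Sum: \left(-\frac{1}{6}\right) \cdot e^{-1}.

Structural cue: with t_0 = -\frac{1}{6}, the two k-th powers (C = -1/6) combine into one argument.
Term ratio: r(k) = -1 * 1 / [(k+1)] - poly over poly, x = -1 from leading terms; C = -\frac{1}{6} at k = 0.
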